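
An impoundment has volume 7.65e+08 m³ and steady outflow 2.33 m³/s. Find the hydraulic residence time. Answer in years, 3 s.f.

10.4 yr

Q = 2.33 m³/s × 3.156e+07 s/yr = 7.353e+07 m³/yr.
Hydraulic residence time τ = V/Q = 7.65e+08/7.353e+07 = 10.4 yr.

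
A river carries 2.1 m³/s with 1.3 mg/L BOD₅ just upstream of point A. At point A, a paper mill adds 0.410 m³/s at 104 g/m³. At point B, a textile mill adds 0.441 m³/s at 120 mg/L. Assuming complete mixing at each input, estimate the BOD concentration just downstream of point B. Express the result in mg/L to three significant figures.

33.3 mg/L

After input A: C = (2.1·1.3 + 0.41·104) / 2.51 = 18.08 mg/L.
After input B: C = (2.51·18.08 + 0.441·120) / 2.951 = 33.31 mg/L.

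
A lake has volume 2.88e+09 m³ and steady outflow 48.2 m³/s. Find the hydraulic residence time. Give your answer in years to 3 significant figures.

Q = 48.2 m³/s × 3.156e+07 s/yr = 1.521e+09 m³/yr.
Hydraulic residence time τ = V/Q = 2.88e+09/1.521e+09 = 1.893 yr.

1.89 yr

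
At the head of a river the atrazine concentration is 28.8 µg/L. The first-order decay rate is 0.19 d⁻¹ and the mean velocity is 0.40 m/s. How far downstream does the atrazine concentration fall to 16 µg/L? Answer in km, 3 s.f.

107 km

From C = C₀·e^(−kt), t = ln(C₀/C)/k = ln(28.8/16)/0.19 = 0.5878/0.19 = 3.094 d.
Distance = v·t = 0.40 m/s × 2.673e+05 s = 1.069e+05 m = 106.9 km.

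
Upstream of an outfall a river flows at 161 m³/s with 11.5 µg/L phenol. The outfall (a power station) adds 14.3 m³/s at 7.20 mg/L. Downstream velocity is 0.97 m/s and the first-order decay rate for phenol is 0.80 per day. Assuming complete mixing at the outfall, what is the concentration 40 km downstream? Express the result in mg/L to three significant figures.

0.408 mg/L

11.5 µg/L = 0.0115 mg/L.
After complete mixing, C₀ = (14.3·7.2 + 161·0.0115) / 175.3 = 0.5979 mg/L.
Travel time t = 4e+04 m / 0.97 m/s = 4.124e+04 s = 0.4773 d.
C = 0.5979·exp(−0.80·0.4773) = 0.5979·0.6826 = 0.4081 mg/L.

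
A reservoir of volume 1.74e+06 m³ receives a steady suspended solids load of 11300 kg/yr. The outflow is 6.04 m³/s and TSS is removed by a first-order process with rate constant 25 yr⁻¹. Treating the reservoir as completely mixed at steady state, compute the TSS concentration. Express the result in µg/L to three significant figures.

48.3 µg/L

Outflow Q = 6.04 m³/s × 3.156e+07 s/yr = 1.906e+08 m³/yr.
Steady-state CSTR mass balance: W = Q·C + k·V·C, so C = W/(Q + kV).
Q + kV = 1.906e+08 + 25·1.74e+06 = 2.341e+08 m³/yr.
C = 11300/2.341e+08 = 4.827e-05 kg/m³ = 0.04827 mg/L = 48.27 µg/L.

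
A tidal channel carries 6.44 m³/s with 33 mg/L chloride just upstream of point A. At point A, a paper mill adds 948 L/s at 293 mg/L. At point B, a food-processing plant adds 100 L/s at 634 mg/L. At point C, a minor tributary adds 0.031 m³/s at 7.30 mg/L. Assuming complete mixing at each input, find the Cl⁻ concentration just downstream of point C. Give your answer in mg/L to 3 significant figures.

73.7 mg/L

948 L/s = 0.948 m³/s.
After input A: C = (6.44·33 + 0.948·293) / 7.388 = 66.36 mg/L.
100 L/s = 0.1 m³/s.
After input B: C = (7.388·66.36 + 0.1·634) / 7.488 = 73.94 mg/L.
After input C: C = (7.488·73.94 + 0.031·7.3) / 7.519 = 73.67 mg/L.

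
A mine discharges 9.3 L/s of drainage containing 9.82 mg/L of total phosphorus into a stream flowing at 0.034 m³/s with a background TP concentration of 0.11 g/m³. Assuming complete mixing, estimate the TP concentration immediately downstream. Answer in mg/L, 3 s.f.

2.20 mg/L

9.3 L/s = 0.0093 m³/s.
By mass balance at complete mixing, C = (0.0093·9.82 + 0.034·0.11) / (0.0093 + 0.034) = 0.09507/0.0433 = 2.196 mg/L.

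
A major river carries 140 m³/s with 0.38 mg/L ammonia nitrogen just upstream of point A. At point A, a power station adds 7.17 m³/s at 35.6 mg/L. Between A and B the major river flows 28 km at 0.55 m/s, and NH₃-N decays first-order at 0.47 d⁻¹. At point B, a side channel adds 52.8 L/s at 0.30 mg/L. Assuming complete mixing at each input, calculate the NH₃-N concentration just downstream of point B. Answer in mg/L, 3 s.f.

1.59 mg/L

After input A: C = (140·0.38 + 7.17·35.6) / 147.2 = 2.096 mg/L.
Over the 28 km reach to input B (t = 5.091e+04 s = 0.5892 d), decay gives C = 2.096·exp(−0.47·0.5892) = 1.589 mg/L.
52.8 L/s = 0.0528 m³/s.
After input B: C = (147.2·1.589 + 0.0528·0.3) / 147.2 = 1.588 mg/L.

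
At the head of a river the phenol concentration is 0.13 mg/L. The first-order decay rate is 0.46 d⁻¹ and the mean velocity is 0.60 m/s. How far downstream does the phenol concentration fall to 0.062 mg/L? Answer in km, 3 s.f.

83.4 km

From C = C₀·e^(−kt), t = ln(C₀/C)/k = ln(0.13/0.062)/0.46 = 0.7404/0.46 = 1.61 d.
Distance = v·t = 0.60 m/s × 1.391e+05 s = 8.344e+04 m = 83.44 km.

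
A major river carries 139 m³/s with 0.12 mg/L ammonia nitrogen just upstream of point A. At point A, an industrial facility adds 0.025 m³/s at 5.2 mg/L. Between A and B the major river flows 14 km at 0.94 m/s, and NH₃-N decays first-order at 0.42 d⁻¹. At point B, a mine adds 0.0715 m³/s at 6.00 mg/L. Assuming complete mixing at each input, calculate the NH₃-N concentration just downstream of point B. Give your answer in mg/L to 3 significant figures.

After input A: C = (139·0.12 + 0.025·5.2) / 139 = 0.1209 mg/L.
Over the 14 km reach to input B (t = 1.489e+04 s = 0.1724 d), decay gives C = 0.1209·exp(−0.42·0.1724) = 0.1125 mg/L.
After input B: C = (139·0.1125 + 0.0715·6) / 139.1 = 0.1155 mg/L.

0.115 mg/L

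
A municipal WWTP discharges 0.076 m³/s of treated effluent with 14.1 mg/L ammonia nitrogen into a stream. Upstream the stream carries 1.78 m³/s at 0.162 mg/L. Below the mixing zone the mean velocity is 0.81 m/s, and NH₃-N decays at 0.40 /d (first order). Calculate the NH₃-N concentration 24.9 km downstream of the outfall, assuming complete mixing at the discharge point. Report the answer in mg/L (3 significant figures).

0.636 mg/L

After complete mixing, C₀ = (0.076·14.1 + 1.78·0.162) / 1.856 = 0.7327 mg/L.
Travel time t = 2.49e+04 m / 0.81 m/s = 3.074e+04 s = 0.3558 d.
C = 0.7327·exp(−0.40·0.3558) = 0.7327·0.8673 = 0.6355 mg/L.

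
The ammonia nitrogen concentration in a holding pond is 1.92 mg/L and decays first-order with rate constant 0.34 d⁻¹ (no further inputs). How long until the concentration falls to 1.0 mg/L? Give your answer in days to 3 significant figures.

1.92 d

t = ln(C₀/C)/k = ln(1.92/1.0)/0.34 = 0.6523/0.34 = 1.919 d.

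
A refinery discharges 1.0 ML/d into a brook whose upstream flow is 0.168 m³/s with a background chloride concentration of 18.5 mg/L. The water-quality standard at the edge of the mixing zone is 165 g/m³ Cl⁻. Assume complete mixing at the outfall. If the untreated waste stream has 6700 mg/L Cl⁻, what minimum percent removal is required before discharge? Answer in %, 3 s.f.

65.8 %

1.0 ML/d = 0.01157 m³/s.
Mass balance: 165·0.1796 = 0.01157·Cₑ + 0.168·18.5.
Cₑ = (29.63 − 3.108) / 0.01157 = 2291 mg/L.
Required removal = 1 − 2291/6700 = 65.8 %.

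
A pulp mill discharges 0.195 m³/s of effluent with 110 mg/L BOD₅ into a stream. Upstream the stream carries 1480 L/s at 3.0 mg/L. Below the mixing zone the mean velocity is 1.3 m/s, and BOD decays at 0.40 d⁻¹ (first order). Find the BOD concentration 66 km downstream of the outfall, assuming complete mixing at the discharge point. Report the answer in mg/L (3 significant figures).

1480 L/s = 1.48 m³/s.
After complete mixing, C₀ = (0.195·110 + 1.48·3) / 1.675 = 15.46 mg/L.
Travel time t = 6.6e+04 m / 1.3 m/s = 5.077e+04 s = 0.5876 d.
C = 15.46·exp(−0.40·0.5876) = 15.46·0.7905 = 12.22 mg/L.

12.2 mg/L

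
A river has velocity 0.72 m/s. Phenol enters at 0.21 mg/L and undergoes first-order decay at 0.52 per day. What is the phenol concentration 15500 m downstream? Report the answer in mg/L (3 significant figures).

0.184 mg/L

Travel time t = 15500 m / 0.72 m/s = 1.55e+04/0.72 = 2.153e+04 s = 0.2492 d.
First-order decay: C = 0.21·exp(−0.52·0.2492) = 0.21·0.8785 = 0.1845 mg/L.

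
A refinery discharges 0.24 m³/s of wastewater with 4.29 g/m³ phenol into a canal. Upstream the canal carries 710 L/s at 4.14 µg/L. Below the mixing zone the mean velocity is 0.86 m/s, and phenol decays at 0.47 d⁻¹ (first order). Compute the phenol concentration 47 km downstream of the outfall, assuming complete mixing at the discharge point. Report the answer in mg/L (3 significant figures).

710 L/s = 0.71 m³/s.
4.14 µg/L = 0.00414 mg/L.
After complete mixing, C₀ = (0.24·4.29 + 0.71·0.00414) / 0.95 = 1.087 mg/L.
Travel time t = 4.7e+04 m / 0.86 m/s = 5.465e+04 s = 0.6325 d.
C = 1.087·exp(−0.47·0.6325) = 1.087·0.7428 = 0.8074 mg/L.

0.807 mg/L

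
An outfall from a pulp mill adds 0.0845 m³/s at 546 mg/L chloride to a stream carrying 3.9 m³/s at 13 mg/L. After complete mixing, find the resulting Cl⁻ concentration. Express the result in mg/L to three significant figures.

24.3 mg/L

Conservation of mass across the mixing zone: C = (0.0845·546 + 3.9·13) / (0.0845 + 3.9) = 96.84/3.984 = 24.3 mg/L.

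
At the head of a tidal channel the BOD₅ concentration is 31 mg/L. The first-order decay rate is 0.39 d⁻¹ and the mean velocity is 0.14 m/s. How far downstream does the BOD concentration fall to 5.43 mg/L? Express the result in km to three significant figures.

54.0 km

From C = C₀·e^(−kt), t = ln(C₀/C)/k = ln(31/5.43)/0.39 = 1.742/0.39 = 4.467 d.
Distance = v·t = 0.14 m/s × 3.859e+05 s = 5.403e+04 m = 54.03 km.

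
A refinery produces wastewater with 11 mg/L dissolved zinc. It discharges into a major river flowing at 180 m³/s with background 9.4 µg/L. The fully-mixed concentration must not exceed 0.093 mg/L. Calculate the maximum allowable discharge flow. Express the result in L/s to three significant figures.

9.4 µg/L = 0.0094 mg/L.
Mass balance at complete mixing: C_std·(Q_w + Q_r) = Q_w·C_e + Q_r·C_b.
Rearranging, Q_w = Q_r·(C_std − C_b)/(C_e − C_std) = 180·(0.093 − 0.0094) / (11 − 0.093) = 1.38 m³/s.
= 1380 L/s.

1380 L/s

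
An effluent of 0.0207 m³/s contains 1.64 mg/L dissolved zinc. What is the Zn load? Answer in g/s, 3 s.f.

0.0339 g/s

Mass flux = Q·C = 0.0207 m³/s × 1.64 g/m³ = 0.03395 g/s.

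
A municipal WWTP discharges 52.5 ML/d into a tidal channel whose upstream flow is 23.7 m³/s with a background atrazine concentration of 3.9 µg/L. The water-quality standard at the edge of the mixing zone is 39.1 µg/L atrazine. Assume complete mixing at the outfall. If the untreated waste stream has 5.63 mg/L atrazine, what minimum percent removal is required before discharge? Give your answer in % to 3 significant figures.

74.9 %

52.5 ML/d = 0.6076 m³/s.
3.9 µg/L = 0.0039 mg/L.
39.1 µg/L = 0.0391 mg/L.
Mass balance: 0.0391·24.31 = 0.6076·Cₑ + 23.7·0.0039.
Cₑ = (0.9504 − 0.09243) / 0.6076 = 1.412 mg/L.
Required removal = 1 − 1.412/5.63 = 74.92 %.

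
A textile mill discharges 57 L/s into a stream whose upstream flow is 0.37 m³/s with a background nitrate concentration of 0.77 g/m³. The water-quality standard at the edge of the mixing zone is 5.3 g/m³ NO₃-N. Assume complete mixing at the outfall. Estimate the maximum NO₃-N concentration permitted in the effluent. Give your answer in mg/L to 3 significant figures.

34.7 mg/L

57 L/s = 0.057 m³/s.
Mass balance: 5.3·0.427 = 0.057·Cₑ + 0.37·0.77.
Cₑ = (2.263 − 0.2849) / 0.057 = 34.71 mg/L.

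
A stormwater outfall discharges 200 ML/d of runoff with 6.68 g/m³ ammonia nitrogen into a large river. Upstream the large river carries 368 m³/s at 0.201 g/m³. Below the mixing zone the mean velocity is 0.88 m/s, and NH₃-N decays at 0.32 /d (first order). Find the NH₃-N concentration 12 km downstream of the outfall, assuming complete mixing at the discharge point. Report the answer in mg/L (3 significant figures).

0.230 mg/L

200 ML/d = 2.315 m³/s.
After complete mixing, C₀ = (2.315·6.68 + 368·0.201) / 370.3 = 0.2415 mg/L.
Travel time t = 1.2e+04 m / 0.88 m/s = 1.364e+04 s = 0.1578 d.
C = 0.2415·exp(−0.32·0.1578) = 0.2415·0.9507 = 0.2296 mg/L.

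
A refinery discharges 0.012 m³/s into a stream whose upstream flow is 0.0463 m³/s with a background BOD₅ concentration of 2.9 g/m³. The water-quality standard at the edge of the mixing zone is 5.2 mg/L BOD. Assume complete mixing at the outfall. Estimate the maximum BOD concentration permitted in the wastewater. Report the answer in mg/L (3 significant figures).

14.1 mg/L

Mass balance: 5.2·0.0583 = 0.012·Cₑ + 0.0463·2.9.
Cₑ = (0.3032 − 0.1343) / 0.012 = 14.07 mg/L.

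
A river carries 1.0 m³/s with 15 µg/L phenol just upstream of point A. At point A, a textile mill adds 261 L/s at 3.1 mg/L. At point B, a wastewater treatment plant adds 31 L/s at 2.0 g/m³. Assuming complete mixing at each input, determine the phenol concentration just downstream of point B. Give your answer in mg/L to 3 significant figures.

0.686 mg/L

15 µg/L = 0.015 mg/L.
261 L/s = 0.261 m³/s.
After input A: C = (1·0.015 + 0.261·3.1) / 1.261 = 0.6535 mg/L.
31 L/s = 0.031 m³/s.
After input B: C = (1.261·0.6535 + 0.031·2) / 1.292 = 0.6858 mg/L.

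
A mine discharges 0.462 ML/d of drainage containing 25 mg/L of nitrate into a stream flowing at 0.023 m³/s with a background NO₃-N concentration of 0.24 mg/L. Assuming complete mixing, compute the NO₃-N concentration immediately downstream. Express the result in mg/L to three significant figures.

4.91 mg/L

0.462 ML/d = 0.005347 m³/s.
By mass balance at complete mixing, C = (0.005347·25 + 0.023·0.24) / (0.005347 + 0.023) = 0.1392/0.02835 = 4.911 mg/L.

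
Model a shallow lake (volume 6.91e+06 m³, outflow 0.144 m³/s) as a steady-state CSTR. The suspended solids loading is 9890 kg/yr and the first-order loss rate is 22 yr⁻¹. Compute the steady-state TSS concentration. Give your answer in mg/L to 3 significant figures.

0.0632 mg/L

Outflow Q = 0.144 m³/s × 3.156e+07 s/yr = 4.544e+06 m³/yr.
Steady-state CSTR mass balance: W = Q·C + k·V·C, so C = W/(Q + kV).
Q + kV = 4.544e+06 + 22·6.91e+06 = 1.566e+08 m³/yr.
C = 9890/1.566e+08 = 6.317e-05 kg/m³ = 0.06317 mg/L.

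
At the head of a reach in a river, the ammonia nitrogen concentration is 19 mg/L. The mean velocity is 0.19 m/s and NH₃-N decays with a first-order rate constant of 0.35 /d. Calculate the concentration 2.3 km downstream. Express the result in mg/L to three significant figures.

Travel time t = 2.3 km / 0.19 m/s = 2300/0.19 = 1.211e+04 s = 0.1401 d.
First-order decay: C = 19·exp(−0.35·0.1401) = 19·0.9521 = 18.09 mg/L.

18.1 mg/L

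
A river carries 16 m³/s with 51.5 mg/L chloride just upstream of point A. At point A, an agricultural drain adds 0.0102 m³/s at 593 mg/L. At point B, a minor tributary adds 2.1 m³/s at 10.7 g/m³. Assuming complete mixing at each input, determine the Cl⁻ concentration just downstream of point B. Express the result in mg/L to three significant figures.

After input A: C = (16·51.5 + 0.0102·593) / 16.01 = 51.84 mg/L.
After input B: C = (16.01·51.84 + 2.1·10.7) / 18.11 = 47.07 mg/L.

47.1 mg/L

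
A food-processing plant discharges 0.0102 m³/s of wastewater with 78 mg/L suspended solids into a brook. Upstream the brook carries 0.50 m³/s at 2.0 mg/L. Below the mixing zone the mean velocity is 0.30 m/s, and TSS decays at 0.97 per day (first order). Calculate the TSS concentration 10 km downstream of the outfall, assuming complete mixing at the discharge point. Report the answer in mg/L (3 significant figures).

2.42 mg/L

After complete mixing, C₀ = (0.0102·78 + 0.5·2) / 0.5102 = 3.519 mg/L.
Travel time t = 1e+04 m / 0.30 m/s = 3.333e+04 s = 0.3858 d.
C = 3.519·exp(−0.97·0.3858) = 3.519·0.6878 = 2.421 mg/L.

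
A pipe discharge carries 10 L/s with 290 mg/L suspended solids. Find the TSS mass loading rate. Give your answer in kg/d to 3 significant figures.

10 L/s = 0.01 m³/s.
Mass flux = Q·C = 0.01 m³/s × 290 g/m³ = 2.9 g/s.
= 2.9 g/s × 86.4 = 250.6 kg/d.

251 kg/d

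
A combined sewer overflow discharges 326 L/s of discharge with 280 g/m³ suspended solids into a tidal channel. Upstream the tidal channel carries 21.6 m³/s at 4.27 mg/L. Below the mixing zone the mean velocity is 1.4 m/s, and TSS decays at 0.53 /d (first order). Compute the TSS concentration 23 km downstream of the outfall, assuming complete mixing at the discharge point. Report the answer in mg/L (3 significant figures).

326 L/s = 0.326 m³/s.
After complete mixing, C₀ = (0.326·280 + 21.6·4.27) / 21.93 = 8.37 mg/L.
Travel time t = 2.3e+04 m / 1.4 m/s = 1.643e+04 s = 0.1901 d.
C = 8.37·exp(−0.53·0.1901) = 8.37·0.9041 = 7.567 mg/L.

7.57 mg/L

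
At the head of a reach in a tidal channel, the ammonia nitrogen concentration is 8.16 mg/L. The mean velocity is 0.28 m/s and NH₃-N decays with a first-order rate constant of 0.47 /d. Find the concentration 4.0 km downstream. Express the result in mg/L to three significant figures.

Travel time t = 4.0 km / 0.28 m/s = 4000/0.28 = 1.429e+04 s = 0.1653 d.
First-order decay: C = 8.16·exp(−0.47·0.1653) = 8.16·0.9252 = 7.55 mg/L.

7.55 mg/L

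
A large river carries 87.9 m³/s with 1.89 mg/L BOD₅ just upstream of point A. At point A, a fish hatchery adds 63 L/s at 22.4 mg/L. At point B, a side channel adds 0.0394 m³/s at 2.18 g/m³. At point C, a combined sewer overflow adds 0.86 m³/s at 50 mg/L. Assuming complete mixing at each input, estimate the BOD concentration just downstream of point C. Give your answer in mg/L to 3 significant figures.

2.37 mg/L

63 L/s = 0.063 m³/s.
After input A: C = (87.9·1.89 + 0.063·22.4) / 87.96 = 1.905 mg/L.
After input B: C = (87.96·1.905 + 0.0394·2.18) / 88 = 1.905 mg/L.
After input C: C = (88·1.905 + 0.86·50) / 88.86 = 2.37 mg/L.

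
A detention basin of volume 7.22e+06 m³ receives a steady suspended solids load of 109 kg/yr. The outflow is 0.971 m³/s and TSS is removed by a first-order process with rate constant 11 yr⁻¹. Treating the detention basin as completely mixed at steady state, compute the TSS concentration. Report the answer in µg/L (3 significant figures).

Outflow Q = 0.971 m³/s × 3.156e+07 s/yr = 3.064e+07 m³/yr.
Steady-state CSTR mass balance: W = Q·C + k·V·C, so C = W/(Q + kV).
Q + kV = 3.064e+07 + 11·7.22e+06 = 1.101e+08 m³/yr.
C = 109/1.101e+08 = 9.903e-07 kg/m³ = 0.0009903 mg/L = 0.9903 µg/L.

0.990 µg/L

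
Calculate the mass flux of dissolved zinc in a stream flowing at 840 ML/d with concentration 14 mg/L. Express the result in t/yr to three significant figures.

4300 t/yr

840 ML/d = 9.722 m³/s.
Mass flux = Q·C = 9.722 m³/s × 14 g/m³ = 136.1 g/s.
= 136.1 g/s × 31.56 = 4295 t/yr.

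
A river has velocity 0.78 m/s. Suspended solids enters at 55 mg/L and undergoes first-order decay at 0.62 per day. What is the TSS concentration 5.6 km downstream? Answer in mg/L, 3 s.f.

Travel time t = 5.6 km / 0.78 m/s = 5600/0.78 = 7179 s = 0.0831 d.
First-order decay: C = 55·exp(−0.62·0.0831) = 55·0.9498 = 52.24 mg/L.

52.2 mg/L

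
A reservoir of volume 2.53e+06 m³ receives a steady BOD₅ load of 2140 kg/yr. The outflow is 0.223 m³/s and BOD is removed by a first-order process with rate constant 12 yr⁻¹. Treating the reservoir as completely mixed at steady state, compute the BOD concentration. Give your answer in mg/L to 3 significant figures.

0.0572 mg/L

Outflow Q = 0.223 m³/s × 3.156e+07 s/yr = 7.037e+06 m³/yr.
Steady-state CSTR mass balance: W = Q·C + k·V·C, so C = W/(Q + kV).
Q + kV = 7.037e+06 + 12·2.53e+06 = 3.74e+07 m³/yr.
C = 2140/3.74e+07 = 5.722e-05 kg/m³ = 0.05722 mg/L.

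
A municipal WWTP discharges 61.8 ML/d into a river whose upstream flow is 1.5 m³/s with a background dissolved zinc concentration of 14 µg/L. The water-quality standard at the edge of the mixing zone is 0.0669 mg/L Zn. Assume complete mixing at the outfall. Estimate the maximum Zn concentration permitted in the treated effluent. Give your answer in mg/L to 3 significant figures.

61.8 ML/d = 0.7153 m³/s.
14 µg/L = 0.014 mg/L.
Mass balance: 0.0669·2.215 = 0.7153·Cₑ + 1.5·0.014.
Cₑ = (0.1482 − 0.021) / 0.7153 = 0.1778 mg/L.

0.178 mg/L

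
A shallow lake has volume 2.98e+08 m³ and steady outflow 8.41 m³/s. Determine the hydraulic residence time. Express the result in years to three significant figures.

Q = 8.41 m³/s × 3.156e+07 s/yr = 2.654e+08 m³/yr.
Hydraulic residence time τ = V/Q = 2.98e+08/2.654e+08 = 1.123 yr.

1.12 yr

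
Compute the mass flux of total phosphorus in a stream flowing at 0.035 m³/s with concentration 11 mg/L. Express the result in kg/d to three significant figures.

Mass flux = Q·C = 0.035 m³/s × 11 g/m³ = 0.385 g/s.
= 0.385 g/s × 86.4 = 33.26 kg/d.

33.3 kg/d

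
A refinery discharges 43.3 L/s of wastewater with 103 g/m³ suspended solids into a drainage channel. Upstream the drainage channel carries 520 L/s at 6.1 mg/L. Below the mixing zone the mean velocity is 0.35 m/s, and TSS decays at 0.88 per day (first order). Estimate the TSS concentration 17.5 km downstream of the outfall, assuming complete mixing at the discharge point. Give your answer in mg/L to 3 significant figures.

43.3 L/s = 0.0433 m³/s.
520 L/s = 0.52 m³/s.
After complete mixing, C₀ = (0.0433·103 + 0.52·6.1) / 0.5633 = 13.55 mg/L.
Travel time t = 1.75e+04 m / 0.35 m/s = 5e+04 s = 0.5787 d.
C = 13.55·exp(−0.88·0.5787) = 13.55·0.6009 = 8.142 mg/L.

8.14 mg/L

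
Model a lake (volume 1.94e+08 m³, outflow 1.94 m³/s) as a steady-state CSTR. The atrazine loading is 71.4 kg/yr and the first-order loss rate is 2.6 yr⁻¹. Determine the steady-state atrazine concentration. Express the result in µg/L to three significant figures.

0.126 µg/L

Outflow Q = 1.94 m³/s × 3.156e+07 s/yr = 6.122e+07 m³/yr.
Steady-state CSTR mass balance: W = Q·C + k·V·C, so C = W/(Q + kV).
Q + kV = 6.122e+07 + 2.6·1.94e+08 = 5.656e+08 m³/yr.
C = 71.4/5.656e+08 = 1.262e-07 kg/m³ = 0.0001262 mg/L = 0.1262 µg/L.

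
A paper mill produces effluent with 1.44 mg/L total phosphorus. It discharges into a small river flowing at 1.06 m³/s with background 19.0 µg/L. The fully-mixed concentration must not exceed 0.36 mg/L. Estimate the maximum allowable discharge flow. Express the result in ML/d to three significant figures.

19.0 µg/L = 0.019 mg/L.
Mass balance at complete mixing: C_std·(Q_w + Q_r) = Q_w·C_e + Q_r·C_b.
Rearranging, Q_w = Q_r·(C_std − C_b)/(C_e − C_std) = 1.06·(0.36 − 0.019) / (1.44 − 0.36) = 0.3347 m³/s.
= 28.92 ML/d.

28.9 ML/d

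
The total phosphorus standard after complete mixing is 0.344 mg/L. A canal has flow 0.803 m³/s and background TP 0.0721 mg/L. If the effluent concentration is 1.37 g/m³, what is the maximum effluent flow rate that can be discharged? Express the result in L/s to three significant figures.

Mass balance at complete mixing: C_std·(Q_w + Q_r) = Q_w·C_e + Q_r·C_b.
Rearranging, Q_w = Q_r·(C_std − C_b)/(C_e − C_std) = 0.803·(0.344 − 0.0721) / (1.37 − 0.344) = 0.2128 m³/s.
= 212.8 L/s.

213 L/s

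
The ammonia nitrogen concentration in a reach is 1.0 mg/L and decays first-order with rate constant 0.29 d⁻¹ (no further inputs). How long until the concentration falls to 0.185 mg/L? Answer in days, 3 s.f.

5.82 d

t = ln(C₀/C)/k = ln(1.0/0.185)/0.29 = 1.687/0.29 = 5.819 d.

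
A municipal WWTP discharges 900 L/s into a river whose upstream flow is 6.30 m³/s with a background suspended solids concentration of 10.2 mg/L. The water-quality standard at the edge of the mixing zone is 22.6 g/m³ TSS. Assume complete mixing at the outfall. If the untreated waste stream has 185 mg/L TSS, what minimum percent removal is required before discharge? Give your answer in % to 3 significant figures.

40.9 %

900 L/s = 0.9 m³/s.
Mass balance: 22.6·7.2 = 0.9·Cₑ + 6.3·10.2.
Cₑ = (162.7 − 64.26) / 0.9 = 109.4 mg/L.
Required removal = 1 − 109.4/185 = 40.86 %.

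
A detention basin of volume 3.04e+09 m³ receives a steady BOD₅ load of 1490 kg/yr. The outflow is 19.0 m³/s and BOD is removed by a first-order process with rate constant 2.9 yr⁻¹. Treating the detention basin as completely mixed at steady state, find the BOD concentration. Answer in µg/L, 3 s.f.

0.158 µg/L

Outflow Q = 19.0 m³/s × 3.156e+07 s/yr = 5.996e+08 m³/yr.
Steady-state CSTR mass balance: W = Q·C + k·V·C, so C = W/(Q + kV).
Q + kV = 5.996e+08 + 2.9·3.04e+09 = 9.416e+09 m³/yr.
C = 1490/9.416e+09 = 1.582e-07 kg/m³ = 0.0001582 mg/L = 0.1582 µg/L.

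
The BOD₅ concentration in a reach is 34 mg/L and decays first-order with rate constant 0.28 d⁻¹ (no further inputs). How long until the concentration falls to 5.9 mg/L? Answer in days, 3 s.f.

t = ln(C₀/C)/k = ln(34/5.9)/0.28 = 1.751/0.28 = 6.255 d.

6.26 d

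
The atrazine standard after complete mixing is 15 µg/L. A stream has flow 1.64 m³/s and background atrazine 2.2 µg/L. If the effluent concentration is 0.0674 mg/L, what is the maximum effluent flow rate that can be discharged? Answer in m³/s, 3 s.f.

2.2 µg/L = 0.0022 mg/L.
15 µg/L = 0.015 mg/L.
Mass balance at complete mixing: C_std·(Q_w + Q_r) = Q_w·C_e + Q_r·C_b.
Rearranging, Q_w = Q_r·(C_std − C_b)/(C_e − C_std) = 1.64·(0.015 − 0.0022) / (0.0674 − 0.015) = 0.4006 m³/s.

0.401 m³/s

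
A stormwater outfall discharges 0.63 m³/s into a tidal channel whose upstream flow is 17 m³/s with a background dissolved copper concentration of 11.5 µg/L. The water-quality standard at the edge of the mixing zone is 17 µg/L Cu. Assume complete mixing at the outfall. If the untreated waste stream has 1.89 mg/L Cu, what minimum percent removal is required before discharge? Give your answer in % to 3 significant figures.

11.5 µg/L = 0.0115 mg/L.
17 µg/L = 0.017 mg/L.
Mass balance: 0.017·17.63 = 0.63·Cₑ + 17·0.0115.
Cₑ = (0.2997 − 0.1955) / 0.63 = 0.1654 mg/L.
Required removal = 1 − 0.1654/1.89 = 91.25 %.

91.2 %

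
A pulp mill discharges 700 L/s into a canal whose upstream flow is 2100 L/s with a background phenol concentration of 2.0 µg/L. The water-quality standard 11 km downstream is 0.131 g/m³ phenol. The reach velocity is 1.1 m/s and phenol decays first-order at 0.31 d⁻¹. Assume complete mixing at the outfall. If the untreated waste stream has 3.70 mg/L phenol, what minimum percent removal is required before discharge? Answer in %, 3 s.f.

85.5 %

700 L/s = 0.7 m³/s.
2100 L/s = 2.1 m³/s.
2.0 µg/L = 0.002 mg/L.
Travel time to the compliance point: t = 1.1e+04/1.1 = 1e+04 s = 0.1157 d; decay factor exp(−0.31·0.1157) = 0.9648.
So the concentration just after mixing may be at most 0.131/0.9648 = 0.1358 mg/L.
Mass balance: 0.1358·2.8 = 0.7·Cₑ + 2.1·0.002.
Cₑ = (0.3802 − 0.0042) / 0.7 = 0.5371 mg/L.
Required removal = 1 − 0.5371/3.70 = 85.48 %.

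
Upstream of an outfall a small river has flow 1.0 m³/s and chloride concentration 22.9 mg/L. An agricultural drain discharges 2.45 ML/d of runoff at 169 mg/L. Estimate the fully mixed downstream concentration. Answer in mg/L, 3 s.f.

2.45 ML/d = 0.02836 m³/s.
Flow-weighted mixing gives C = (0.02836·169 + 1·22.9) / (0.02836 + 1) = 27.69/1.028 = 26.93 mg/L.

26.9 mg/L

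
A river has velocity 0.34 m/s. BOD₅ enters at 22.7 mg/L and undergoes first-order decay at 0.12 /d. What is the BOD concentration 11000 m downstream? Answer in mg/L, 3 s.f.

21.7 mg/L

Travel time t = 11000 m / 0.34 m/s = 1.1e+04/0.34 = 3.235e+04 s = 0.3745 d.
First-order decay: C = 22.7·exp(−0.12·0.3745) = 22.7·0.9561 = 21.7 mg/L.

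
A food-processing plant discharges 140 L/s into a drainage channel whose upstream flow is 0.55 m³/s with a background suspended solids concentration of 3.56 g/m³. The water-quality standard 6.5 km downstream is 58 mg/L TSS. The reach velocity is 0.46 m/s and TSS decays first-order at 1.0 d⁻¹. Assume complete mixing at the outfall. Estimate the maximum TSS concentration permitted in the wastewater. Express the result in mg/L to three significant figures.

140 L/s = 0.14 m³/s.
Travel time to the compliance point: t = 6500/0.46 = 1.413e+04 s = 0.1635 d; decay factor exp(−1.0·0.1635) = 0.8491.
So the concentration just after mixing may be at most 58/0.8491 = 68.31 mg/L.
Mass balance: 68.31·0.69 = 0.14·Cₑ + 0.55·3.56.
Cₑ = (47.13 − 1.958) / 0.14 = 322.7 mg/L.

323 mg/L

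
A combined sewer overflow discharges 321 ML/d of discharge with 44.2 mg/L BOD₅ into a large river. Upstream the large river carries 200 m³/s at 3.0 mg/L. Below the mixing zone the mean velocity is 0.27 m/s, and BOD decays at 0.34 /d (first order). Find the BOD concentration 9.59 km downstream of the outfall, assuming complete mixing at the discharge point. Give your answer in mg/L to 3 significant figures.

321 ML/d = 3.715 m³/s.
After complete mixing, C₀ = (3.715·44.2 + 200·3) / 203.7 = 3.751 mg/L.
Travel time t = 9590 m / 0.27 m/s = 3.552e+04 s = 0.4111 d.
C = 3.751·exp(−0.34·0.4111) = 3.751·0.8696 = 3.262 mg/L.

3.26 mg/L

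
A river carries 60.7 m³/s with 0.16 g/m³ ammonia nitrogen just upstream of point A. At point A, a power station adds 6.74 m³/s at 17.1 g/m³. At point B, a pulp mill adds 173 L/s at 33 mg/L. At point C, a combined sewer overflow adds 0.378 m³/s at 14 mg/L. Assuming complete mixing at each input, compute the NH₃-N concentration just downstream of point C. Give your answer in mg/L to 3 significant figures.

After input A: C = (60.7·0.16 + 6.74·17.1) / 67.44 = 1.853 mg/L.
173 L/s = 0.173 m³/s.
After input B: C = (67.44·1.853 + 0.173·33) / 67.61 = 1.933 mg/L.
After input C: C = (67.61·1.933 + 0.378·14) / 67.99 = 2 mg/L.

2.00 mg/L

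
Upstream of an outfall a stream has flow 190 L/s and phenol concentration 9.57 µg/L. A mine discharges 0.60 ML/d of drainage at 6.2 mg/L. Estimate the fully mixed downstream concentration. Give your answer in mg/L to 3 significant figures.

0.60 ML/d = 0.006944 m³/s.
190 L/s = 0.19 m³/s.
9.57 µg/L = 0.00957 mg/L.
Conservation of mass across the mixing zone: C = (0.006944·6.2 + 0.19·0.00957) / (0.006944 + 0.19) = 0.04487/0.1969 = 0.2279 mg/L.

0.228 mg/L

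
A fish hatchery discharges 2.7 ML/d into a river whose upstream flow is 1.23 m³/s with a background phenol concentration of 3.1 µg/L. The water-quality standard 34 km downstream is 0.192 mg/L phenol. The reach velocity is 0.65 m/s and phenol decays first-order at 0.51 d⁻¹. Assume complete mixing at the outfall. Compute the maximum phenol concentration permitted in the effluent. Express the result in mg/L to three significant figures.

2.7 ML/d = 0.03125 m³/s.
3.1 µg/L = 0.0031 mg/L.
Travel time to the compliance point: t = 3.4e+04/0.65 = 5.231e+04 s = 0.6054 d; decay factor exp(−0.51·0.6054) = 0.7344.
So the concentration just after mixing may be at most 0.192/0.7344 = 0.2615 mg/L.
Mass balance: 0.2615·1.261 = 0.03125·Cₑ + 1.23·0.0031.
Cₑ = (0.3298 − 0.003813) / 0.03125 = 10.43 mg/L.

10.4 mg/L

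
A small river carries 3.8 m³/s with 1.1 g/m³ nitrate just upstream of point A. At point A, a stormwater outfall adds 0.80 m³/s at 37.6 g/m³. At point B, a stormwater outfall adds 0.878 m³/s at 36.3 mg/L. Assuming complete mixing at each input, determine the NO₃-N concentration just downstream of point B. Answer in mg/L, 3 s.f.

After input A: C = (3.8·1.1 + 0.8·37.6) / 4.6 = 7.448 mg/L.
After input B: C = (4.6·7.448 + 0.878·36.3) / 5.478 = 12.07 mg/L.

12.1 mg/L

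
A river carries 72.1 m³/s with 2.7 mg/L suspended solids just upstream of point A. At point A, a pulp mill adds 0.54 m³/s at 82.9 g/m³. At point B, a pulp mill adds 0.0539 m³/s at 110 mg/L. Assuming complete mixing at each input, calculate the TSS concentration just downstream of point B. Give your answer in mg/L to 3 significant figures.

3.38 mg/L

After input A: C = (72.1·2.7 + 0.54·82.9) / 72.64 = 3.296 mg/L.
After input B: C = (72.64·3.296 + 0.0539·110) / 72.69 = 3.375 mg/L.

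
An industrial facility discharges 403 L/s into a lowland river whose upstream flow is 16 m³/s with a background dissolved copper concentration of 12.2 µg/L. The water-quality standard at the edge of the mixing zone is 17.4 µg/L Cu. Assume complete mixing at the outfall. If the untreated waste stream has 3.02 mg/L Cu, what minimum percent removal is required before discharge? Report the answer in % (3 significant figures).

403 L/s = 0.403 m³/s.
12.2 µg/L = 0.0122 mg/L.
17.4 µg/L = 0.0174 mg/L.
Mass balance: 0.0174·16.4 = 0.403·Cₑ + 16·0.0122.
Cₑ = (0.2854 − 0.1952) / 0.403 = 0.2239 mg/L.
Required removal = 1 − 0.2239/3.02 = 92.59 %.

92.6 %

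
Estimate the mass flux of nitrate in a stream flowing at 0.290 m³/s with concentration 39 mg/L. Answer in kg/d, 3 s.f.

Mass flux = Q·C = 0.29 m³/s × 39 g/m³ = 11.31 g/s.
= 11.31 g/s × 86.4 = 977.2 kg/d.

977 kg/d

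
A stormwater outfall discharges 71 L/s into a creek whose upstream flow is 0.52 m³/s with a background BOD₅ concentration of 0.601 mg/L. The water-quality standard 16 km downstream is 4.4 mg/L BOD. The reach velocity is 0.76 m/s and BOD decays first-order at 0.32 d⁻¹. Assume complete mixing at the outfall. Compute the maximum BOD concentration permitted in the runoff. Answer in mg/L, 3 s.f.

35.2 mg/L

71 L/s = 0.071 m³/s.
Travel time to the compliance point: t = 1.6e+04/0.76 = 2.105e+04 s = 0.2437 d; decay factor exp(−0.32·0.2437) = 0.925.
So the concentration just after mixing may be at most 4.4/0.925 = 4.757 mg/L.
Mass balance: 4.757·0.591 = 0.071·Cₑ + 0.52·0.601.
Cₑ = (2.811 − 0.3125) / 0.071 = 35.19 mg/L.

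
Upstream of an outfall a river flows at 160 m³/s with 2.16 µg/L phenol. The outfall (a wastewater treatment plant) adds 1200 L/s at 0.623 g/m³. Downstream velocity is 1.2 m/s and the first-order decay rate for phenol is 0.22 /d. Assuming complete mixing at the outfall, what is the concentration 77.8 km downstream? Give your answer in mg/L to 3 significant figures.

1200 L/s = 1.2 m³/s.
2.16 µg/L = 0.00216 mg/L.
After complete mixing, C₀ = (1.2·0.623 + 160·0.00216) / 161.2 = 0.006782 mg/L.
Travel time t = 7.78e+04 m / 1.2 m/s = 6.483e+04 s = 0.7504 d.
C = 0.006782·exp(−0.22·0.7504) = 0.006782·0.8478 = 0.00575 mg/L.

0.00575 mg/L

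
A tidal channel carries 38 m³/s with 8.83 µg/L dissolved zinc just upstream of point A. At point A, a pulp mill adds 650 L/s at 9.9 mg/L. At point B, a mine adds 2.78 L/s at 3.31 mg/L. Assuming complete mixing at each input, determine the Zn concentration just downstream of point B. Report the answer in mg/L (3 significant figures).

0.175 mg/L

8.83 µg/L = 0.00883 mg/L.
650 L/s = 0.65 m³/s.
After input A: C = (38·0.00883 + 0.65·9.9) / 38.65 = 0.1752 mg/L.
2.78 L/s = 0.00278 m³/s.
After input B: C = (38.65·0.1752 + 0.00278·3.31) / 38.65 = 0.1754 mg/L.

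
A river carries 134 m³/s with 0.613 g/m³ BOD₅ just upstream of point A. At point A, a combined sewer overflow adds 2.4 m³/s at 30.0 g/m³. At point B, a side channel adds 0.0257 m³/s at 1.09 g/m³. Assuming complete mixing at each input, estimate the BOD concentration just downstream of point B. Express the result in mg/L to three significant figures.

After input A: C = (134·0.613 + 2.4·30) / 136.4 = 1.13 mg/L.
After input B: C = (136.4·1.13 + 0.0257·1.09) / 136.4 = 1.13 mg/L.

1.13 mg/L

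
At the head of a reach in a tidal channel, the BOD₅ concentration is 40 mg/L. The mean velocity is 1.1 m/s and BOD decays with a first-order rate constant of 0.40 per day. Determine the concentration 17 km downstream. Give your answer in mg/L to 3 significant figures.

37.2 mg/L

Travel time t = 17 km / 1.1 m/s = 1.7e+04/1.1 = 1.545e+04 s = 0.1789 d.
First-order decay: C = 40·exp(−0.40·0.1789) = 40·0.931 = 37.24 mg/L.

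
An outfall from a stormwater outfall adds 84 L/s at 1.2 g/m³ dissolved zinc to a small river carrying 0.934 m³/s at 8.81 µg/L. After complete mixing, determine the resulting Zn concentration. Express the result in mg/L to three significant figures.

0.107 mg/L

84 L/s = 0.084 m³/s.
8.81 µg/L = 0.00881 mg/L.
By mass balance at complete mixing, C = (0.084·1.2 + 0.934·0.00881) / (0.084 + 0.934) = 0.109/1.018 = 0.1071 mg/L.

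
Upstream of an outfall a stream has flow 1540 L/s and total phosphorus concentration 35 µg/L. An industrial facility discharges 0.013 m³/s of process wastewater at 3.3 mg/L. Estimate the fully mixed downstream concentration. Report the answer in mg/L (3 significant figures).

0.0623 mg/L

1540 L/s = 1.54 m³/s.
35 µg/L = 0.035 mg/L.
Flow-weighted mixing gives C = (0.013·3.3 + 1.54·0.035) / (0.013 + 1.54) = 0.0968/1.553 = 0.06233 mg/L.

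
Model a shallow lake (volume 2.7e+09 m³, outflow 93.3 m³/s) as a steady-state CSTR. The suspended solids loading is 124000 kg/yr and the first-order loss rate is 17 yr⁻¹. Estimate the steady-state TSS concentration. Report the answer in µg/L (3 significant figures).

2.54 µg/L

Outflow Q = 93.3 m³/s × 3.156e+07 s/yr = 2.944e+09 m³/yr.
Steady-state CSTR mass balance: W = Q·C + k·V·C, so C = W/(Q + kV).
Q + kV = 2.944e+09 + 17·2.7e+09 = 4.884e+10 m³/yr.
C = 124000/4.884e+10 = 2.539e-06 kg/m³ = 0.002539 mg/L = 2.539 µg/L.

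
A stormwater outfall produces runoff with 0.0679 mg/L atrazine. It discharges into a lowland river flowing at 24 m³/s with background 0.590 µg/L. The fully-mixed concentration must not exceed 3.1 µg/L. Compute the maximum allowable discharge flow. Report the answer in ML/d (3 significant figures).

0.590 µg/L = 0.00059 mg/L.
3.1 µg/L = 0.0031 mg/L.
Mass balance at complete mixing: C_std·(Q_w + Q_r) = Q_w·C_e + Q_r·C_b.
Rearranging, Q_w = Q_r·(C_std − C_b)/(C_e − C_std) = 24·(0.0031 − 0.00059) / (0.0679 − 0.0031) = 0.9296 m³/s.
= 80.32 ML/d.

80.3 ML/d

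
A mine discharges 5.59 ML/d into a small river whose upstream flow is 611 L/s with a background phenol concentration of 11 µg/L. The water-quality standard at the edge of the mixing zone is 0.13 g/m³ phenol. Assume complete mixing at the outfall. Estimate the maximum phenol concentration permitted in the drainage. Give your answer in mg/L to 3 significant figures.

5.59 ML/d = 0.0647 m³/s.
611 L/s = 0.611 m³/s.
11 µg/L = 0.011 mg/L.
Mass balance: 0.13·0.6757 = 0.0647·Cₑ + 0.611·0.011.
Cₑ = (0.08784 − 0.006721) / 0.0647 = 1.254 mg/L.

1.25 mg/L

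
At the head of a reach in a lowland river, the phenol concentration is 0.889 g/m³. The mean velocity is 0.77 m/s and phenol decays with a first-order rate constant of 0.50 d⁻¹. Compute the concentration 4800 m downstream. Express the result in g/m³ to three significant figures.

Travel time t = 4800 m / 0.77 m/s = 4800/0.77 = 6234 s = 0.07215 d.
First-order decay: C = 0.889·exp(−0.50·0.07215) = 0.889·0.9646 = 0.8575 g/m³.

0.858 g/m³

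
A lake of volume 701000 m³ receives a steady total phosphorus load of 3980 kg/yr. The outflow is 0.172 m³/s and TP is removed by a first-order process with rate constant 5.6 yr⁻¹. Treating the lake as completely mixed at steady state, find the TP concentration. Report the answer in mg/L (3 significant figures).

Outflow Q = 0.172 m³/s × 3.156e+07 s/yr = 5.428e+06 m³/yr.
Steady-state CSTR mass balance: W = Q·C + k·V·C, so C = W/(Q + kV).
Q + kV = 5.428e+06 + 5.6·701000 = 9.354e+06 m³/yr.
C = 3980/9.354e+06 = 0.0004255 kg/m³ = 0.4255 mg/L.

0.426 mg/L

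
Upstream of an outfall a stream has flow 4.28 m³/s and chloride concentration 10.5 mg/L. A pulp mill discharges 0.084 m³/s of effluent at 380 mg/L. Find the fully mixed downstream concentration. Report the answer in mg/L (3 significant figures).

17.6 mg/L

Flow-weighted mixing gives C = (0.084·380 + 4.28·10.5) / (0.084 + 4.28) = 76.86/4.364 = 17.61 mg/L.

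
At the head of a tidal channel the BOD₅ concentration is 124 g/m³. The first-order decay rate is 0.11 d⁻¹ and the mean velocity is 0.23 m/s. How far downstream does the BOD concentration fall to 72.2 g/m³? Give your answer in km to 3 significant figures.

97.7 km

From C = C₀·e^(−kt), t = ln(C₀/C)/k = ln(124/72.2)/0.11 = 0.5408/0.11 = 4.917 d.
Distance = v·t = 0.23 m/s × 4.248e+05 s = 9.771e+04 m = 97.71 km.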